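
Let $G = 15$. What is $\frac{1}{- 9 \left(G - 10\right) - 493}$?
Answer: $- \frac{1}{538} \approx -0.0018587$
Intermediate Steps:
$\frac{1}{- 9 \left(G - 10\right) - 493} = \frac{1}{- 9 \left(15 - 10\right) - 493} = \frac{1}{\left(-9\right) 5 - 493} = \frac{1}{-45 - 493} = \frac{1}{-538} = - \frac{1}{538}$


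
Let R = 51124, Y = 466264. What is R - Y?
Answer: -415140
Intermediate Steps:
R - Y = 51124 - 1*466264 = 51124 - 466264 = -415140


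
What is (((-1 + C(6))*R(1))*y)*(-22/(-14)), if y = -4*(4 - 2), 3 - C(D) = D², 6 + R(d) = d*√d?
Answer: -14960/7 ≈ -2137.1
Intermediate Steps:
R(d) = -6 + d^(3/2) (R(d) = -6 + d*√d = -6 + d^(3/2))
C(D) = 3 - D²
y = -8 (y = -4*2 = -8)
(((-1 + C(6))*R(1))*y)*(-22/(-14)) = (((-1 + (3 - 1*6²))*(-6 + 1^(3/2)))*(-8))*(-22/(-14)) = (((-1 + (3 - 1*36))*(-6 + 1))*(-8))*(-22*(-1/14)) = (((-1 + (3 - 36))*(-5))*(-8))*(11/7) = (((-1 - 33)*(-5))*(-8))*(11/7) = (-34*(-5)*(-8))*(11/7) = (170*(-8))*(11/7) = -1360*11/7 = -14960/7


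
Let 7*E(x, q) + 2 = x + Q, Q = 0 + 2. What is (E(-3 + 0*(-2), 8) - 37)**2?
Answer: 68644/49 ≈ 1400.9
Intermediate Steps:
Q = 2
E(x, q) = x/7 (E(x, q) = -2/7 + (x + 2)/7 = -2/7 + (2 + x)/7 = -2/7 + (2/7 + x/7) = x/7)
(E(-3 + 0*(-2), 8) - 37)**2 = ((-3 + 0*(-2))/7 - 37)**2 = ((-3 + 0)/7 - 37)**2 = ((1/7)*(-3) - 37)**2 = (-3/7 - 37)**2 = (-262/7)**2 = 68644/49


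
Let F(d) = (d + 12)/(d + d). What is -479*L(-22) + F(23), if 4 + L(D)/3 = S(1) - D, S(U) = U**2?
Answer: -1255903/46 ≈ -27302.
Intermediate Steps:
F(d) = (12 + d)/(2*d) (F(d) = (12 + d)/((2*d)) = (12 + d)*(1/(2*d)) = (12 + d)/(2*d))
L(D) = -9 - 3*D (L(D) = -12 + 3*(1**2 - D) = -12 + 3*(1 - D) = -12 + (3 - 3*D) = -9 - 3*D)
-479*L(-22) + F(23) = -479*(-9 - 3*(-22)) + (1/2)*(12 + 23)/23 = -479*(-9 + 66) + (1/2)*(1/23)*35 = -479*57 + 35/46 = -27303 + 35/46 = -1255903/46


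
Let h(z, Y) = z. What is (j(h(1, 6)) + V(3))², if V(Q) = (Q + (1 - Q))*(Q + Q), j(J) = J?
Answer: 49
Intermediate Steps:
V(Q) = 2*Q (V(Q) = 1*(2*Q) = 2*Q)
(j(h(1, 6)) + V(3))² = (1 + 2*3)² = (1 + 6)² = 7² = 49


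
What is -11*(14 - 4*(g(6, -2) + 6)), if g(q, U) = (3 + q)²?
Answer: 3674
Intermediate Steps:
-11*(14 - 4*(g(6, -2) + 6)) = -11*(14 - 4*((3 + 6)² + 6)) = -11*(14 - 4*(9² + 6)) = -11*(14 - 4*(81 + 6)) = -11*(14 - 4*87) = -11*(14 - 348) = -11*(-334) = 3674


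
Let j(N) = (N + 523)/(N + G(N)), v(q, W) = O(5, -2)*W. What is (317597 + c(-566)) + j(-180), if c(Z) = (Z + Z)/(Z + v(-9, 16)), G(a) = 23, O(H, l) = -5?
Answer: 16105639540/50711 ≈ 3.1760e+5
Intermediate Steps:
v(q, W) = -5*W
c(Z) = 2*Z/(-80 + Z) (c(Z) = (Z + Z)/(Z - 5*16) = (2*Z)/(Z - 80) = (2*Z)/(-80 + Z) = 2*Z/(-80 + Z))
j(N) = (523 + N)/(23 + N) (j(N) = (N + 523)/(N + 23) = (523 + N)/(23 + N))
(317597 + c(-566)) + j(-180) = (317597 + 2*(-566)/(-80 - 566)) + (523 - 180)/(23 - 180) = (317597 + 2*(-566)/(-646)) + 343/(-157) = (317597 + 2*(-566)*(-1/646)) - 1/157*343 = (317597 + 566/323) - 343/157 = 102584397/323 - 343/157 = 16105639540/50711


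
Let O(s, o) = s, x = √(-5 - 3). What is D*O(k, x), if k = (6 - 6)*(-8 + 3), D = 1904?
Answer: 0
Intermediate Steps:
x = 2*I*√2 (x = √(-8) = 2*I*√2 ≈ 2.8284*I)
k = 0 (k = 0*(-5) = 0)
D*O(k, x) = 1904*0 = 0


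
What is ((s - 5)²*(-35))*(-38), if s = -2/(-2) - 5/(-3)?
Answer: 65170/9 ≈ 7241.1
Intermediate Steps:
s = 8/3 (s = -2*(-½) - 5*(-⅓) = 1 + 5/3 = 8/3 ≈ 2.6667)
((s - 5)²*(-35))*(-38) = ((8/3 - 5)²*(-35))*(-38) = ((-7/3)²*(-35))*(-38) = ((49/9)*(-35))*(-38) = -1715/9*(-38) = 65170/9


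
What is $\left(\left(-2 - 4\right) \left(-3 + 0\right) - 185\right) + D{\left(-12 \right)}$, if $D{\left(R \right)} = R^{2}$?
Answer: $-23$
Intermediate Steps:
$\left(\left(-2 - 4\right) \left(-3 + 0\right) - 185\right) + D{\left(-12 \right)} = \left(\left(-2 - 4\right) \left(-3 + 0\right) - 185\right) + \left(-12\right)^{2} = \left(\left(-6\right) \left(-3\right) - 185\right) + 144 = \left(18 - 185\right) + 144 = -167 + 144 = -23$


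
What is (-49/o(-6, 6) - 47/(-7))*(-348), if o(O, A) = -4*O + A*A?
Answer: -71833/35 ≈ -2052.4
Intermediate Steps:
o(O, A) = A**2 - 4*O (o(O, A) = -4*O + A**2 = A**2 - 4*O)
(-49/o(-6, 6) - 47/(-7))*(-348) = (-49/(6**2 - 4*(-6)) - 47/(-7))*(-348) = (-49/(36 + 24) - 47*(-1/7))*(-348) = (-49/60 + 47/7)*(-348) = (2477/420)*(-348) = -71833/35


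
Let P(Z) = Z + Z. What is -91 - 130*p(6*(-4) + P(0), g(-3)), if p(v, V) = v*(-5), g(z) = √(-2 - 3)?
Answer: -15691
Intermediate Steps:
P(Z) = 2*Z
g(z) = I*√5 (g(z) = √(-5) = I*√5)
p(v, V) = -5*v
-91 - 130*p(6*(-4) + P(0), g(-3)) = -91 - (-650)*(6*(-4) + 2*0) = -91 - (-650)*(-24 + 0) = -91 - (-650)*(-24) = -91 - 130*120 = -91 - 15600 = -15691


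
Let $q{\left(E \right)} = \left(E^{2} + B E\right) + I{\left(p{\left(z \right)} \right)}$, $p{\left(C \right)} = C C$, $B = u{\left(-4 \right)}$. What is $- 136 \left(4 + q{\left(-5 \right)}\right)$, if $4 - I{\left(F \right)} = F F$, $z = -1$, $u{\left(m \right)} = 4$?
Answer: $-1632$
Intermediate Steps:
$B = 4$
$p{\left(C \right)} = C^{2}$
$I{\left(F \right)} = 4 - F^{2}$ ($I{\left(F \right)} = 4 - F F = 4 - F^{2}$)
$q{\left(E \right)} = 3 + E^{2} + 4 E$ ($q{\left(E \right)} = \left(E^{2} + 4 E\right) + \left(4 - \left(\left(-1\right)^{2}\right)^{2}\right) = \left(E^{2} + 4 E\right) + \left(4 - 1^{2}\right) = \left(E^{2} + 4 E\right) + \left(4 - 1\right) = \left(E^{2} + 4 E\right) + 3 = 3 + E^{2} + 4 E$)
$- 136 \left(4 + q{\left(-5 \right)}\right) = - 136 \left(4 + \left(3 + \left(-5\right)^{2} + 4 \left(-5\right)\right)\right) = - 136 \left(4 + \left(3 + 25 - 20\right)\right) = - 136 \left(4 + 8\right) = \left(-136\right) 12 = -1632$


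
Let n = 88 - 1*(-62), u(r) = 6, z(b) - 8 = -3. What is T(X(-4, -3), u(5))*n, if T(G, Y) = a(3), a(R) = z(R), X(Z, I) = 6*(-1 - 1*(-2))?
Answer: 750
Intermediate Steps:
z(b) = 5 (z(b) = 8 - 3 = 5)
X(Z, I) = 6 (X(Z, I) = 6*(-1 + 2) = 6*1 = 6)
a(R) = 5
T(G, Y) = 5
n = 150 (n = 88 + 62 = 150)
T(X(-4, -3), u(5))*n = 5*150 = 750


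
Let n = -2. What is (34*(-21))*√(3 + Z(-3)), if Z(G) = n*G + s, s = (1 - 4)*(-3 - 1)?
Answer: -714*√21 ≈ -3272.0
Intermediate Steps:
s = 12 (s = -3*(-4) = 12)
Z(G) = 12 - 2*G (Z(G) = -2*G + 12 = 12 - 2*G)
(34*(-21))*√(3 + Z(-3)) = (34*(-21))*√(3 + (12 - 2*(-3))) = -714*√(3 + (12 + 6)) = -714*√(3 + 18) = -714*√21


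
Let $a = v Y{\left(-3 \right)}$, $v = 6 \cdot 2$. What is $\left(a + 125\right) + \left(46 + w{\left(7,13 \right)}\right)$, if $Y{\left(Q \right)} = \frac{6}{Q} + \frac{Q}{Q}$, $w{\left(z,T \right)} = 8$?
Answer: $167$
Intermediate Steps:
$Y{\left(Q \right)} = 1 + \frac{6}{Q}$ ($Y{\left(Q \right)} = \frac{6}{Q} + 1 = 1 + \frac{6}{Q}$)
$v = 12$
$a = -12$ ($a = 12 \frac{6 - 3}{-3} = 12 \left(\left(- \frac{1}{3}\right) 3\right) = 12 \left(-1\right) = -12$)
$\left(a + 125\right) + \left(46 + w{\left(7,13 \right)}\right) = \left(-12 + 125\right) + \left(46 + 8\right) = 113 + 54 = 167$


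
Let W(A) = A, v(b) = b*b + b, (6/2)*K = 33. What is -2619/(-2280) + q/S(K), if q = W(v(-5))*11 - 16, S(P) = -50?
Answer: -11139/3800 ≈ -2.9313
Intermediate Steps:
K = 11 (K = (⅓)*33 = 11)
v(b) = b + b² (v(b) = b² + b = b + b²)
q = 204 (q = -5*(1 - 5)*11 - 16 = -5*(-4)*11 - 16 = 20*11 - 16 = 220 - 16 = 204)
-2619/(-2280) + q/S(K) = -2619/(-2280) + 204/(-50) = -2619*(-1/2280) + 204*(-1/50) = 873/760 - 102/25 = -11139/3800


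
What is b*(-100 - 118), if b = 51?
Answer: -11118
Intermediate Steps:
b*(-100 - 118) = 51*(-100 - 118) = 51*(-218) = -11118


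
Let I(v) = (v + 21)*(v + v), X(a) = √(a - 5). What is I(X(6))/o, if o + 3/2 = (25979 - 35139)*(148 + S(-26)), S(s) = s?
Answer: -88/2235043 ≈ -3.9373e-5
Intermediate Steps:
X(a) = √(-5 + a)
I(v) = 2*v*(21 + v) (I(v) = (21 + v)*(2*v) = 2*v*(21 + v))
o = -2235043/2 (o = -3/2 + (25979 - 35139)*(148 - 26) = -3/2 - 9160*122 = -3/2 - 1117520 = -2235043/2 ≈ -1.1175e+6)
I(X(6))/o = (2*√(-5 + 6)*(21 + √(-5 + 6)))/(-2235043/2) = (2*√1*(21 + √1))*(-2/2235043) = (2*1*(21 + 1))*(-2/2235043) = (2*1*22)*(-2/2235043) = 44*(-2/2235043) = -88/2235043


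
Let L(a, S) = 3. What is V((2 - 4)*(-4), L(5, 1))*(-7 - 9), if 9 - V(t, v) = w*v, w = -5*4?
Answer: -1104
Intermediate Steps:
w = -20
V(t, v) = 9 + 20*v (V(t, v) = 9 - (-20)*v = 9 + 20*v)
V((2 - 4)*(-4), L(5, 1))*(-7 - 9) = (9 + 20*3)*(-7 - 9) = (9 + 60)*(-16) = 69*(-16) = -1104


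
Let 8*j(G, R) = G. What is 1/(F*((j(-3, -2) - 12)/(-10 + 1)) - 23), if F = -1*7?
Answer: -8/261 ≈ -0.030651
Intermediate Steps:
j(G, R) = G/8
F = -7
1/(F*((j(-3, -2) - 12)/(-10 + 1)) - 23) = 1/(-7*((⅛)*(-3) - 12)/(-10 + 1) - 23) = 1/(-7*(-3/8 - 12)/(-9) - 23) = 1/(-(-693)*(-1)/(8*9) - 23) = 1/(-7*11/8 - 23) = 1/(-77/8 - 23) = 1/(-261/8) = -8/261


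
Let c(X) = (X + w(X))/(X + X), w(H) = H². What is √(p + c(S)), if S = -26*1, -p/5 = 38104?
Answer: I*√762130/2 ≈ 436.5*I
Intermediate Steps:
p = -190520 (p = -5*38104 = -190520)
S = -26
c(X) = (X + X²)/(2*X) (c(X) = (X + X²)/(X + X) = (X + X²)/((2*X)) = (X + X²)*(1/(2*X)) = (X + X²)/(2*X))
√(p + c(S)) = √(-190520 + (½ + (½)*(-26))) = √(-190520 + (½ - 13)) = √(-190520 - 25/2) = √(-381065/2) = I*√762130/2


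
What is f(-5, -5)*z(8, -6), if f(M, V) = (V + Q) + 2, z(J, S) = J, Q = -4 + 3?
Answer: -32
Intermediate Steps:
Q = -1
f(M, V) = 1 + V (f(M, V) = (V - 1) + 2 = (-1 + V) + 2 = 1 + V)
f(-5, -5)*z(8, -6) = (1 - 5)*8 = -4*8 = -32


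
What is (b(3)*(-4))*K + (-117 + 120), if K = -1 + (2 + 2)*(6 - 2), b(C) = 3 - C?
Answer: 3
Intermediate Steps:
K = 15 (K = -1 + 4*4 = -1 + 16 = 15)
(b(3)*(-4))*K + (-117 + 120) = ((3 - 1*3)*(-4))*15 + (-117 + 120) = ((3 - 3)*(-4))*15 + 3 = (0*(-4))*15 + 3 = 0*15 + 3 = 0 + 3 = 3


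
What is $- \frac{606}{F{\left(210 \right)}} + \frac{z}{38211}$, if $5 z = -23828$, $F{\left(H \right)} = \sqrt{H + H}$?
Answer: $- \frac{23828}{191055} - \frac{101 \sqrt{105}}{35} \approx -29.694$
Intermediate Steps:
$F{\left(H \right)} = \sqrt{2} \sqrt{H}$ ($F{\left(H \right)} = \sqrt{2 H} = \sqrt{2} \sqrt{H}$)
$z = - \frac{23828}{5}$ ($z = \frac{1}{5} \left(-23828\right) = - \frac{23828}{5} \approx -4765.6$)
$- \frac{606}{F{\left(210 \right)}} + \frac{z}{38211} = - \frac{606}{\sqrt{2} \sqrt{210}} - \frac{23828}{5 \cdot 38211} = - \frac{606}{2 \sqrt{105}} - \frac{23828}{191055} = - 606 \frac{\sqrt{105}}{210} - \frac{23828}{191055} = - \frac{101 \sqrt{105}}{35} - \frac{23828}{191055} = - \frac{23828}{191055} - \frac{101 \sqrt{105}}{35}$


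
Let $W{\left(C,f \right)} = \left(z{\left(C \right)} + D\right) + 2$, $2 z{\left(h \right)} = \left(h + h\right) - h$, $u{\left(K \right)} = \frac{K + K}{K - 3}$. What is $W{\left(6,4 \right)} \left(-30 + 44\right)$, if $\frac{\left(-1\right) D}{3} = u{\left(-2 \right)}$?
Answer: $\frac{182}{5} \approx 36.4$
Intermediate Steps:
$u{\left(K \right)} = \frac{2 K}{-3 + K}$
$z{\left(h \right)} = \frac{h}{2}$ ($z{\left(h \right)} = \frac{\left(h + h\right) - h}{2} = \frac{2 h - h}{2} = \frac{h}{2}$)
$D = - \frac{12}{5}$ ($D = - 3 \cdot 2 \left(-2\right) \frac{1}{-3 - 2} = - 3 \cdot 2 \left(-2\right) \frac{1}{-5} = - 3 \cdot 2 \left(-2\right) \left(- \frac{1}{5}\right) = \left(-3\right) \frac{4}{5} = - \frac{12}{5} \approx -2.4$)
$W{\left(C,f \right)} = - \frac{2}{5} + \frac{C}{2}$ ($W{\left(C,f \right)} = \left(\frac{C}{2} - \frac{12}{5}\right) + 2 = \left(- \frac{12}{5} + \frac{C}{2}\right) + 2 = - \frac{2}{5} + \frac{C}{2}$)
$W{\left(6,4 \right)} \left(-30 + 44\right) = \left(- \frac{2}{5} + \frac{1}{2} \cdot 6\right) \left(-30 + 44\right) = \left(- \frac{2}{5} + 3\right) 14 = \frac{13}{5} \cdot 14 = \frac{182}{5}$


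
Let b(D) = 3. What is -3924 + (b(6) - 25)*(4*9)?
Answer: -4716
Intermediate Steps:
-3924 + (b(6) - 25)*(4*9) = -3924 + (3 - 25)*(4*9) = -3924 - 22*36 = -3924 - 792 = -4716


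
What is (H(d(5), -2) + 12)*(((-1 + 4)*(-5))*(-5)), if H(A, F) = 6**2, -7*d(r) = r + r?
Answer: 3600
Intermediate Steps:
d(r) = -2*r/7 (d(r) = -(r + r)/7 = -2*r/7)
H(A, F) = 36
(H(d(5), -2) + 12)*(((-1 + 4)*(-5))*(-5)) = (36 + 12)*(((-1 + 4)*(-5))*(-5)) = 48*((3*(-5))*(-5)) = 48*(-15*(-5)) = 48*75 = 3600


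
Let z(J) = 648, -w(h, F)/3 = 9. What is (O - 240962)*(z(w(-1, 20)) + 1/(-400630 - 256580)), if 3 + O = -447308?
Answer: -293116253429567/657210 ≈ -4.4600e+8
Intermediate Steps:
O = -447311 (O = -3 - 447308 = -447311)
w(h, F) = -27 (w(h, F) = -3*9 = -27)
(O - 240962)*(z(w(-1, 20)) + 1/(-400630 - 256580)) = (-447311 - 240962)*(648 + 1/(-400630 - 256580)) = -688273*(648 + 1/(-657210)) = -688273*(648 - 1/657210) = -688273*425872079/657210 = -293116253429567/657210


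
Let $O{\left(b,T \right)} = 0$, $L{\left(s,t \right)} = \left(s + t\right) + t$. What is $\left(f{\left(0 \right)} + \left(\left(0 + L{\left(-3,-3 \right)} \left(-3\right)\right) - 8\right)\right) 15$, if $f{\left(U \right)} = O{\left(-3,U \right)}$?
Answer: $285$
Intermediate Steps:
$L{\left(s,t \right)} = s + 2 t$
$f{\left(U \right)} = 0$
$\left(f{\left(0 \right)} + \left(\left(0 + L{\left(-3,-3 \right)} \left(-3\right)\right) - 8\right)\right) 15 = \left(0 - \left(8 - \left(-3 + 2 \left(-3\right)\right) \left(-3\right)\right)\right) 15 = \left(0 - \left(8 - \left(-3 - 6\right) \left(-3\right)\right)\right) 15 = \left(0 + \left(\left(0 - -27\right) - 8\right)\right) 15 = \left(0 + \left(\left(0 + 27\right) - 8\right)\right) 15 = \left(0 + \left(27 - 8\right)\right) 15 = \left(0 + 19\right) 15 = 19 \cdot 15 = 285$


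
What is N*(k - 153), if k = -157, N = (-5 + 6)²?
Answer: -310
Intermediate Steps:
N = 1 (N = 1² = 1)
N*(k - 153) = 1*(-157 - 153) = 1*(-310) = -310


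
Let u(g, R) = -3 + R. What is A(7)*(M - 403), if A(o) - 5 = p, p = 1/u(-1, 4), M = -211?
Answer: -3684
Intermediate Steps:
p = 1 (p = 1/(-3 + 4) = 1/1 = 1)
A(o) = 6 (A(o) = 5 + 1 = 6)
A(7)*(M - 403) = 6*(-211 - 403) = 6*(-614) = -3684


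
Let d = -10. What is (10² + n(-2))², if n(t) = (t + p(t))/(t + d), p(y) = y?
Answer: 90601/9 ≈ 10067.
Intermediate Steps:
n(t) = 2*t/(-10 + t) (n(t) = (t + t)/(t - 10) = (2*t)/(-10 + t) = 2*t/(-10 + t))
(10² + n(-2))² = (10² + 2*(-2)/(-10 - 2))² = (100 + 2*(-2)/(-12))² = (100 + 2*(-2)*(-1/12))² = (100 + ⅓)² = (301/3)² = 90601/9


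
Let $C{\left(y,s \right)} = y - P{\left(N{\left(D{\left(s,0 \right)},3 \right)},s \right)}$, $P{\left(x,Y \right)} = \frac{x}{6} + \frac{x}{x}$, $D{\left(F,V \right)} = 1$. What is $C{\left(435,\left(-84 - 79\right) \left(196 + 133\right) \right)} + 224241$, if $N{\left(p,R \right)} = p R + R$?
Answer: $224674$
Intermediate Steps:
$N{\left(p,R \right)} = R + R p$ ($N{\left(p,R \right)} = R p + R = R + R p$)
$P{\left(x,Y \right)} = 1 + \frac{x}{6}$ ($P{\left(x,Y \right)} = x \frac{1}{6} + 1 = \frac{x}{6} + 1 = 1 + \frac{x}{6}$)
$C{\left(y,s \right)} = -2 + y$ ($C{\left(y,s \right)} = y - \left(1 + \frac{3 \left(1 + 1\right)}{6}\right) = y - \left(1 + \frac{3 \cdot 2}{6}\right) = y - \left(1 + \frac{1}{6} \cdot 6\right) = y - \left(1 + 1\right) = y - 2 = -2 + y$)
$C{\left(435,\left(-84 - 79\right) \left(196 + 133\right) \right)} + 224241 = \left(-2 + 435\right) + 224241 = 433 + 224241 = 224674$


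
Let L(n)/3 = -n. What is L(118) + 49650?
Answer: 49296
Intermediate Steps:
L(n) = -3*n (L(n) = 3*(-n) = -3*n)
L(118) + 49650 = -3*118 + 49650 = -354 + 49650 = 49296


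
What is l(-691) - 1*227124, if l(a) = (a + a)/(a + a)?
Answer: -227123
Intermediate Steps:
l(a) = 1 (l(a) = (2*a)/((2*a)) = (2*a)*(1/(2*a)) = 1)
l(-691) - 1*227124 = 1 - 1*227124 = 1 - 227124 = -227123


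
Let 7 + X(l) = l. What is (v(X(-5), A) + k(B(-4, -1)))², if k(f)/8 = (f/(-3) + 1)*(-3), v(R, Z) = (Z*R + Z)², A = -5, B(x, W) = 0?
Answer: 9006001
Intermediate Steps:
X(l) = -7 + l
v(R, Z) = (Z + R*Z)² (v(R, Z) = (R*Z + Z)² = (Z + R*Z)²)
k(f) = -24 + 8*f (k(f) = 8*((f/(-3) + 1)*(-3)) = 8*((f*(-⅓) + 1)*(-3)) = 8*((-f/3 + 1)*(-3)) = 8*((1 - f/3)*(-3)) = 8*(-3 + f) = -24 + 8*f)
(v(X(-5), A) + k(B(-4, -1)))² = ((-5)²*(1 + (-7 - 5))² + (-24 + 8*0))² = (25*(1 - 12)² + (-24 + 0))² = (25*(-11)² - 24)² = (25*121 - 24)² = (3025 - 24)² = 3001² = 9006001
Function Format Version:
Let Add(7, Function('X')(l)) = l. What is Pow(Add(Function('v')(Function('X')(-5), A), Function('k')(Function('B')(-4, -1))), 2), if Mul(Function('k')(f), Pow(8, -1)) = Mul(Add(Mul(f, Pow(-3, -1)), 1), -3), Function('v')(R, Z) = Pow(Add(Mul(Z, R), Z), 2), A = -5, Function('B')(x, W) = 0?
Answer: 9006001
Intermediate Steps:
Function('X')(l) = Add(-7, l)
Function('v')(R, Z) = Pow(Add(Z, Mul(R, Z)), 2) (Function('v')(R, Z) = Pow(Add(Mul(R, Z), Z), 2) = Pow(Add(Z, Mul(R, Z)), 2))
Function('k')(f) = Add(-24, Mul(8, f)) (Function('k')(f) = Mul(8, Mul(Add(Mul(f, Pow(-3, -1)), 1), -3)) = Mul(8, Mul(Add(Mul(f, Rational(-1, 3)), 1), -3)) = Mul(8, Mul(Add(Mul(Rational(-1, 3), f), 1), -3)) = Mul(8, Mul(Add(1, Mul(Rational(-1, 3), f)), -3)) = Mul(8, Add(-3, f)) = Add(-24, Mul(8, f)))
Pow(Add(Function('v')(Function('X')(-5), A), Function('k')(Function('B')(-4, -1))), 2) = Pow(Add(Mul(Pow(-5, 2), Pow(Add(1, Add(-7, -5)), 2)), Add(-24, Mul(8, 0))), 2) = Pow(Add(Mul(25, Pow(Add(1, -12), 2)), Add(-24, 0)), 2) = Pow(Add(Mul(25, Pow(-11, 2)), -24), 2) = Pow(Add(Mul(25, 121), -24), 2) = Pow(Add(3025, -24), 2) = Pow(3001, 2) = 9006001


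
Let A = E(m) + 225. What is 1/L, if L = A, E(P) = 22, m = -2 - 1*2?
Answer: 1/247 ≈ 0.0040486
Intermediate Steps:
m = -4 (m = -2 - 2 = -4)
A = 247 (A = 22 + 225 = 247)
L = 247
1/L = 1/247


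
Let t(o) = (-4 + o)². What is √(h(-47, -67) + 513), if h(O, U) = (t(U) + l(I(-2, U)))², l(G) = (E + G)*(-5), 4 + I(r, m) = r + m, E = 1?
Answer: √29171314 ≈ 5401.0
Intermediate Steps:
I(r, m) = -4 + m + r (I(r, m) = -4 + (r + m) = -4 + (m + r) = -4 + m + r)
l(G) = -5 - 5*G (l(G) = (1 + G)*(-5) = -5 - 5*G)
h(O, U) = (25 + (-4 + U)² - 5*U)² (h(O, U) = ((-4 + U)² + (-5 - 5*(-4 + U - 2)))² = ((-4 + U)² + (-5 - 5*(-6 + U)))² = ((-4 + U)² + (-5 + (30 - 5*U)))² = ((-4 + U)² + (25 - 5*U))² = (25 + (-4 + U)² - 5*U)²)
√(h(-47, -67) + 513) = √((-25 - (-4 - 67)² + 5*(-67))² + 513) = √((-25 - 1*(-71)² - 335)² + 513) = √((-25 - 1*5041 - 335)² + 513) = √((-25 - 5041 - 335)² + 513) = √((-5401)² + 513) = √(29170801 + 513) = √29171314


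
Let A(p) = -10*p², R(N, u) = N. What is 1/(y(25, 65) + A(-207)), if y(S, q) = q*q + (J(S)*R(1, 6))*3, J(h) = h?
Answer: -1/424190 ≈ -2.3574e-6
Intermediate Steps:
y(S, q) = q² + 3*S (y(S, q) = q*q + (S*1)*3 = q² + S*3 = q² + 3*S)
1/(y(25, 65) + A(-207)) = 1/((65² + 3*25) - 10*(-207)²) = 1/((4225 + 75) - 10*42849) = 1/(4300 - 428490) = 1/(-424190) = -1/424190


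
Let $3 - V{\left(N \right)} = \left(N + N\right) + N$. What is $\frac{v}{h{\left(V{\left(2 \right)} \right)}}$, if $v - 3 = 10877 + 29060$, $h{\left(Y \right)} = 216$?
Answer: $\frac{9985}{54} \approx 184.91$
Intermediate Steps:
$V{\left(N \right)} = 3 - 3 N$ ($V{\left(N \right)} = 3 - \left(\left(N + N\right) + N\right) = 3 - \left(2 N + N\right) = 3 - 3 N$)
$v = 39940$ ($v = 3 + \left(10877 + 29060\right) = 3 + 39937 = 39940$)
$\frac{v}{h{\left(V{\left(2 \right)} \right)}} = \frac{39940}{216} = 39940 \cdot \frac{1}{216} = \frac{9985}{54}$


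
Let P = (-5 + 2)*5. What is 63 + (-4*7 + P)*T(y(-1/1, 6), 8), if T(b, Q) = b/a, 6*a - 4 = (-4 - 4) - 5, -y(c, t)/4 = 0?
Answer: 63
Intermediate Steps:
y(c, t) = 0 (y(c, t) = -4*0 = 0)
a = -3/2 (a = 2/3 + ((-4 - 4) - 5)/6 = 2/3 + (-8 - 5)/6 = 2/3 + (1/6)*(-13) = 2/3 - 13/6 = -3/2 ≈ -1.5000)
P = -15 (P = -3*5 = -15)
T(b, Q) = -2*b/3 (T(b, Q) = b/(-3/2) = b*(-2/3) = -2*b/3)
63 + (-4*7 + P)*T(y(-1/1, 6), 8) = 63 + (-4*7 - 15)*(-2/3*0) = 63 + (-28 - 15)*0 = 63 - 43*0 = 63 + 0 = 63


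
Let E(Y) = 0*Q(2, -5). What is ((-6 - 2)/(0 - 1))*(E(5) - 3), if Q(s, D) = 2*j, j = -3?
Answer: -24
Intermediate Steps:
Q(s, D) = -6 (Q(s, D) = 2*(-3) = -6)
E(Y) = 0 (E(Y) = 0*(-6) = 0)
((-6 - 2)/(0 - 1))*(E(5) - 3) = ((-6 - 2)/(0 - 1))*(0 - 3) = -8/(-1)*(-3) = -8*(-1)*(-3) = 8*(-3) = -24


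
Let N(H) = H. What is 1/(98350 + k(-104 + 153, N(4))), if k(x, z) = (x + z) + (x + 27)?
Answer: 1/98479 ≈ 1.0154e-5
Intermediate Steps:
k(x, z) = 27 + z + 2*x (k(x, z) = (x + z) + (27 + x) = 27 + z + 2*x)
1/(98350 + k(-104 + 153, N(4))) = 1/(98350 + (27 + 4 + 2*(-104 + 153))) = 1/(98350 + (27 + 4 + 2*49)) = 1/(98350 + (27 + 4 + 98)) = 1/(98350 + 129) = 1/98479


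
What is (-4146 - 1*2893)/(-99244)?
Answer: 7039/99244 ≈ 0.070926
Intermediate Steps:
(-4146 - 1*2893)/(-99244) = (-4146 - 2893)*(-1/99244) = -7039*(-1/99244) = 7039/99244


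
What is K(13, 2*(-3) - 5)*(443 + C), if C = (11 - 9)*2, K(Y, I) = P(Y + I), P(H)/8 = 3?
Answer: 10728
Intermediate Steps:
P(H) = 24 (P(H) = 8*3 = 24)
K(Y, I) = 24
C = 4 (C = 2*2 = 4)
K(13, 2*(-3) - 5)*(443 + C) = 24*(443 + 4) = 24*447 = 10728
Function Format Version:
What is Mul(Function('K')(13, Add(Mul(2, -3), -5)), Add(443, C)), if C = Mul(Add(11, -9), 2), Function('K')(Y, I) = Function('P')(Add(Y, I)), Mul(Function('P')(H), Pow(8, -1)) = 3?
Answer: 10728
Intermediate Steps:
Function('P')(H) = 24 (Function('P')(H) = Mul(8, 3) = 24)
Function('K')(Y, I) = 24
C = 4 (C = Mul(2, 2) = 4)
Mul(Function('K')(13, Add(Mul(2, -3), -5)), Add(443, C)) = Mul(24, Add(443, 4)) = Mul(24, 447) = 10728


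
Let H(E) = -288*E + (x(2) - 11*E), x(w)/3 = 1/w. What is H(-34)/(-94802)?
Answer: -20335/189604 ≈ -0.10725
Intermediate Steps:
x(w) = 3/w
H(E) = 3/2 - 299*E (H(E) = -288*E + (3/2 - 11*E) = 3/2 - 299*E)
H(-34)/(-94802) = (3/2 - 299*(-34))/(-94802) = (3/2 + 10166)*(-1/94802) = (20335/2)*(-1/94802) = -20335/189604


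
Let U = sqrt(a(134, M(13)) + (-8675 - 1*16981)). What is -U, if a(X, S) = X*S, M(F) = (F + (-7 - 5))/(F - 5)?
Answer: -7*I*sqrt(2093)/2 ≈ -160.12*I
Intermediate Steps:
M(F) = (-12 + F)/(-5 + F) (M(F) = (F - 12)/(-5 + F) = (-12 + F)/(-5 + F))
a(X, S) = S*X
U = 7*I*sqrt(2093)/2 (U = sqrt(((-12 + 13)/(-5 + 13))*134 + (-8675 - 1*16981)) = sqrt((1/8)*134 + (-8675 - 16981)) = sqrt(((1/8)*1)*134 - 25656) = sqrt((1/8)*134 - 25656) = sqrt(67/4 - 25656) = sqrt(-102557/4) = 7*I*sqrt(2093)/2 ≈ 160.12*I)
-U = -7*I*sqrt(2093)/2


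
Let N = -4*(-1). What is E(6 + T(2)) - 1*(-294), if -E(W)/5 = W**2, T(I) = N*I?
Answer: -686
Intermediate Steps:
N = 4
T(I) = 4*I
E(W) = -5*W**2
E(6 + T(2)) - 1*(-294) = -5*(6 + 4*2)**2 - 1*(-294) = -5*(6 + 8)**2 + 294 = -5*14**2 + 294 = -5*196 + 294 = -980 + 294 = -686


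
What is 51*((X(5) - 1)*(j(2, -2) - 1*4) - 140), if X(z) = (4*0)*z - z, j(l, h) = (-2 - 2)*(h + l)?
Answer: -5916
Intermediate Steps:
j(l, h) = -4*h - 4*l (j(l, h) = -4*(h + l) = -4*h - 4*l)
X(z) = -z (X(z) = 0*z - z = 0 - z = -z)
51*((X(5) - 1)*(j(2, -2) - 1*4) - 140) = 51*((-1*5 - 1)*((-4*(-2) - 4*2) - 1*4) - 140) = 51*((-5 - 1)*((8 - 8) - 4) - 140) = 51*(-6*(0 - 4) - 140) = 51*(-6*(-4) - 140) = 51*(24 - 140) = 51*(-116) = -5916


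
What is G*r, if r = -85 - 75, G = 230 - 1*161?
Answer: -11040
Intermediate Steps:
G = 69 (G = 230 - 161 = 69)
r = -160
G*r = 69*(-160) = -11040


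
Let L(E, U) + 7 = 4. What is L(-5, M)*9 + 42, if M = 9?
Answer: 15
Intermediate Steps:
L(E, U) = -3 (L(E, U) = -7 + 4 = -3)
L(-5, M)*9 + 42 = -3*9 + 42 = -27 + 42 = 15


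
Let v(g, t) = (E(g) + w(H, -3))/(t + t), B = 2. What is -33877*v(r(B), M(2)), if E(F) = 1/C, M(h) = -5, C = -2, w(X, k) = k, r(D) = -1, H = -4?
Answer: -237139/20 ≈ -11857.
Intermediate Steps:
E(F) = -½ (E(F) = 1/(-2) = -½)
v(g, t) = -7/(4*t) (v(g, t) = (-½ - 3)/(t + t) = -7*1/(2*t)/2 = -7/(4*t))
-33877*v(r(B), M(2)) = -(-237139)/(4*(-5)) = -(-237139)*(-1)/(4*5) = -33877*7/20 = -237139/20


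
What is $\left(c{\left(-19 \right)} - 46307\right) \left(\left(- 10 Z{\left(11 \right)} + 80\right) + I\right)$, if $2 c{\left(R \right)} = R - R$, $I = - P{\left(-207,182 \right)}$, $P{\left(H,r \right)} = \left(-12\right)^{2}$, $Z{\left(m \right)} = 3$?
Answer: $4352858$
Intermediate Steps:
$P{\left(H,r \right)} = 144$
$I = -144$ ($I = \left(-1\right) 144 = -144$)
$c{\left(R \right)} = 0$ ($c{\left(R \right)} = \frac{R - R}{2} = \frac{1}{2} \cdot 0 = 0$)
$\left(c{\left(-19 \right)} - 46307\right) \left(\left(- 10 Z{\left(11 \right)} + 80\right) + I\right) = \left(0 - 46307\right) \left(\left(\left(-10\right) 3 + 80\right) - 144\right) = - 46307 \left(\left(-30 + 80\right) - 144\right) = - 46307 \left(50 - 144\right) = \left(-46307\right) \left(-94\right) = 4352858$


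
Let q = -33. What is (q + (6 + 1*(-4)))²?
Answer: 961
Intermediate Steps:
(q + (6 + 1*(-4)))² = (-33 + (6 + 1*(-4)))² = (-33 + (6 - 4))² = (-33 + 2)² = (-31)² = 961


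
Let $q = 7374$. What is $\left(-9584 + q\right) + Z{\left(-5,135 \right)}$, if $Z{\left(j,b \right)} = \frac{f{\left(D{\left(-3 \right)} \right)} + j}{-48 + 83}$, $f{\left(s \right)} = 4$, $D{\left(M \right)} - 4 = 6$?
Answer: $- \frac{77351}{35} \approx -2210.0$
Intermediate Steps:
$D{\left(M \right)} = 10$ ($D{\left(M \right)} = 4 + 6 = 10$)
$Z{\left(j,b \right)} = \frac{4}{35} + \frac{j}{35}$ ($Z{\left(j,b \right)} = \frac{4 + j}{-48 + 83} = \frac{4 + j}{35} = \left(4 + j\right) \frac{1}{35} = \frac{4}{35} + \frac{j}{35}$)
$\left(-9584 + q\right) + Z{\left(-5,135 \right)} = \left(-9584 + 7374\right) + \left(\frac{4}{35} + \frac{1}{35} \left(-5\right)\right) = -2210 + \left(\frac{4}{35} - \frac{1}{7}\right) = -2210 - \frac{1}{35} = - \frac{77351}{35}$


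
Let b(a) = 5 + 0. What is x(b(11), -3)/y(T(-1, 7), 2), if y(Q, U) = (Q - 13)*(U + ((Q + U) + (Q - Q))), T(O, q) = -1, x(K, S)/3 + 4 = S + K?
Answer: ⅐ ≈ 0.14286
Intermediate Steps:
b(a) = 5
x(K, S) = -12 + 3*K + 3*S (x(K, S) = -12 + 3*(S + K) = -12 + 3*(K + S) = -12 + (3*K + 3*S) = -12 + 3*K + 3*S)
y(Q, U) = (-13 + Q)*(Q + 2*U) (y(Q, U) = (-13 + Q)*(U + ((Q + U) + 0)) = (-13 + Q)*(U + (Q + U)) = (-13 + Q)*(Q + 2*U))
x(b(11), -3)/y(T(-1, 7), 2) = (-12 + 3*5 + 3*(-3))/((-1)² - 26*2 - 13*(-1) + 2*(-1)*2) = (-12 + 15 - 9)/(1 - 52 + 13 - 4) = -6/(-42) = -6*(-1/42) = ⅐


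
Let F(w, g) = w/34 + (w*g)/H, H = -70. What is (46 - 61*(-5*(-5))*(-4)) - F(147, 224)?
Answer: 1124053/170 ≈ 6612.1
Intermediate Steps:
F(w, g) = w/34 - g*w/70 (F(w, g) = w/34 + (w*g)/(-70) = w*(1/34) + (g*w)*(-1/70) = w/34 - g*w/70)
(46 - 61*(-5*(-5))*(-4)) - F(147, 224) = (46 - 61*(-5*(-5))*(-4)) - 147*(35 - 17*224)/1190 = (46 - 1525*(-4)) - 147*(35 - 3808)/1190 = (46 - 61*(-100)) - 147*(-3773)/1190 = (46 + 6100) - 1*(-79233/170) = 6146 + 79233/170 = 1124053/170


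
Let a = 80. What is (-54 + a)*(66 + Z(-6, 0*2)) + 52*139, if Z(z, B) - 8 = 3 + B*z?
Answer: 9230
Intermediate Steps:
Z(z, B) = 11 + B*z (Z(z, B) = 8 + (3 + B*z) = 11 + B*z)
(-54 + a)*(66 + Z(-6, 0*2)) + 52*139 = (-54 + 80)*(66 + (11 + (0*2)*(-6))) + 52*139 = 26*(66 + (11 + 0*(-6))) + 7228 = 26*(66 + (11 + 0)) + 7228 = 26*(66 + 11) + 7228 = 26*77 + 7228 = 2002 + 7228 = 9230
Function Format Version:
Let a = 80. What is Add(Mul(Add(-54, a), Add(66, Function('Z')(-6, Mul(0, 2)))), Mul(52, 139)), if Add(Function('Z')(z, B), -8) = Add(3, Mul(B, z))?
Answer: 9230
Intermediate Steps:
Function('Z')(z, B) = Add(11, Mul(B, z)) (Function('Z')(z, B) = Add(8, Add(3, Mul(B, z))) = Add(11, Mul(B, z)))
Add(Mul(Add(-54, a), Add(66, Function('Z')(-6, Mul(0, 2)))), Mul(52, 139)) = Add(Mul(Add(-54, 80), Add(66, Add(11, Mul(Mul(0, 2), -6)))), Mul(52, 139)) = Add(Mul(26, Add(66, Add(11, Mul(0, -6)))), 7228) = Add(Mul(26, Add(66, Add(11, 0))), 7228) = Add(Mul(26, Add(66, 11)), 7228) = Add(Mul(26, 77), 7228) = Add(2002, 7228) = 9230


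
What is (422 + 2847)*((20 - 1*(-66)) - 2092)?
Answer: -6557614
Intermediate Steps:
(422 + 2847)*((20 - 1*(-66)) - 2092) = 3269*((20 + 66) - 2092) = 3269*(86 - 2092) = 3269*(-2006) = -6557614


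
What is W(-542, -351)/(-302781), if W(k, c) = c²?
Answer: -41067/100927 ≈ -0.40690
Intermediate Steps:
W(-542, -351)/(-302781) = (-351)²/(-302781) = 123201*(-1/302781) = -41067/100927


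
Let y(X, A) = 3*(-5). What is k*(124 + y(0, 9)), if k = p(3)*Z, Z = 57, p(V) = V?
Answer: 18639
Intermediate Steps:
y(X, A) = -15
k = 171 (k = 3*57 = 171)
k*(124 + y(0, 9)) = 171*(124 - 15) = 171*109 = 18639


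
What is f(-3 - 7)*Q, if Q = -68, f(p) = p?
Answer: 680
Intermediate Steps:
f(-3 - 7)*Q = (-3 - 7)*(-68) = -10*(-68) = 680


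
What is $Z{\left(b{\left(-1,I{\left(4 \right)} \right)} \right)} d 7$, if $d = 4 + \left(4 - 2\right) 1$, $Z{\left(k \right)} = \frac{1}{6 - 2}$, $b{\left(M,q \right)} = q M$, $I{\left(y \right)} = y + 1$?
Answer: $\frac{21}{2} \approx 10.5$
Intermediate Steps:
$I{\left(y \right)} = 1 + y$
$b{\left(M,q \right)} = M q$
$Z{\left(k \right)} = \frac{1}{4}$
$d = 6$ ($d = 4 + 2 \cdot 1 = 4 + 2 = 6$)
$Z{\left(b{\left(-1,I{\left(4 \right)} \right)} \right)} d 7 = \frac{1}{4} \cdot 6 \cdot 7 = \frac{3}{2} \cdot 7 = \frac{21}{2}$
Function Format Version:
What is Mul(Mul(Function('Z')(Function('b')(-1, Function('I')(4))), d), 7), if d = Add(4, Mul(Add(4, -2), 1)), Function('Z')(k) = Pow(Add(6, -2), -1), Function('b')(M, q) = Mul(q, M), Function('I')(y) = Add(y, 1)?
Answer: Rational(21, 2) ≈ 10.500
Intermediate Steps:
Function('I')(y) = Add(1, y)
Function('b')(M, q) = Mul(M, q)
Function('Z')(k) = Rational(1, 4) (Function('Z')(k) = Pow(4, -1) = Rational(1, 4))
d = 6 (d = Add(4, Mul(2, 1)) = Add(4, 2) = 6)
Mul(Mul(Function('Z')(Function('b')(-1, Function('I')(4))), d), 7) = Mul(Mul(Rational(1, 4), 6), 7) = Mul(Rational(3, 2), 7) = Rational(21, 2)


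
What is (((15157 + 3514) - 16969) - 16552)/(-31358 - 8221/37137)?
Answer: 551484450/1164550267 ≈ 0.47356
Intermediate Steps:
(((15157 + 3514) - 16969) - 16552)/(-31358 - 8221/37137) = ((18671 - 16969) - 16552)/(-31358 - 8221*1/37137) = (1702 - 16552)/(-31358 - 8221/37137) = -14850/(-1164550267/37137) = -14850*(-37137/1164550267) = 551484450/1164550267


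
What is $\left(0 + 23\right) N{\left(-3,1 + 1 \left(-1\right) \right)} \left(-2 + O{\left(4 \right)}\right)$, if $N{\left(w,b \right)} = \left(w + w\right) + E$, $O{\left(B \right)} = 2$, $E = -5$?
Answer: $0$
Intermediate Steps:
$N{\left(w,b \right)} = -5 + 2 w$ ($N{\left(w,b \right)} = \left(w + w\right) - 5 = 2 w - 5 = -5 + 2 w$)
$\left(0 + 23\right) N{\left(-3,1 + 1 \left(-1\right) \right)} \left(-2 + O{\left(4 \right)}\right) = \left(0 + 23\right) \left(-5 + 2 \left(-3\right)\right) \left(-2 + 2\right) = 23 \left(-5 - 6\right) 0 = 23 \left(\left(-11\right) 0\right) = 23 \cdot 0 = 0$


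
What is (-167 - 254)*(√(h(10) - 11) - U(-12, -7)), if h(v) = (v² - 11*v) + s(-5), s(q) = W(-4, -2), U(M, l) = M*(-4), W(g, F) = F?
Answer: 20208 - 421*I*√23 ≈ 20208.0 - 2019.0*I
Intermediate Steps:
U(M, l) = -4*M
s(q) = -2
h(v) = -2 + v² - 11*v (h(v) = (v² - 11*v) - 2 = -2 + v² - 11*v)
(-167 - 254)*(√(h(10) - 11) - U(-12, -7)) = (-167 - 254)*(√((-2 + 10² - 11*10) - 11) - (-4)*(-12)) = -421*(√((-2 + 100 - 110) - 11) - 1*48) = -421*(√(-12 - 11) - 48) = -421*(√(-23) - 48) = -421*(I*√23 - 48) = -421*(-48 + I*√23) = 20208 - 421*I*√23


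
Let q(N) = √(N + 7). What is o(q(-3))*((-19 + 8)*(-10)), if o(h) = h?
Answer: 220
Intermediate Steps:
q(N) = √(7 + N)
o(q(-3))*((-19 + 8)*(-10)) = √(7 - 3)*((-19 + 8)*(-10)) = √4*(-11*(-10)) = 2*110 = 220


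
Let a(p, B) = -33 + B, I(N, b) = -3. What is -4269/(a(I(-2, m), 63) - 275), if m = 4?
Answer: 4269/245 ≈ 17.424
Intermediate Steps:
-4269/(a(I(-2, m), 63) - 275) = -4269/((-33 + 63) - 275) = -4269/(30 - 275) = -4269/(-245) = -4269*(-1/245) = 4269/245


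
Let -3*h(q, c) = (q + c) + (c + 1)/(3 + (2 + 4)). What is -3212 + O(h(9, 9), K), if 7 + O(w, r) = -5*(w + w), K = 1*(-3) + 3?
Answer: -85193/27 ≈ -3155.3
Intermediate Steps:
h(q, c) = -1/27 - 10*c/27 - q/3 (h(q, c) = -((q + c) + (c + 1)/(3 + (2 + 4)))/3 = -((c + q) + (1 + c)/(3 + 6))/3 = -((c + q) + (1 + c)/9)/3 = -((c + q) + (1 + c)*(⅑))/3 = -((c + q) + (⅑ + c/9))/3 = -(⅑ + q + 10*c/9)/3 = -1/27 - 10*c/27 - q/3)
K = 0 (K = -3 + 3 = 0)
O(w, r) = -7 - 10*w (O(w, r) = -7 - 5*(w + w) = -7 - 10*w)
-3212 + O(h(9, 9), K) = -3212 + (-7 - 10*(-1/27 - 10/27*9 - ⅓*9)) = -3212 + (-7 - 10*(-1/27 - 10/3 - 3)) = -3212 + (-7 - 10*(-172/27)) = -3212 + (-7 + 1720/27) = -3212 + 1531/27 = -85193/27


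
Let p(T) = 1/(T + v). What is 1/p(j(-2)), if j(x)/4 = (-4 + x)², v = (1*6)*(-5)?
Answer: 114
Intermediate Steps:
v = -30 (v = 6*(-5) = -30)
j(x) = 4*(-4 + x)²
p(T) = 1/(-30 + T) (p(T) = 1/(T - 30) = 1/(-30 + T))
1/p(j(-2)) = 1/(1/(-30 + 4*(-4 - 2)²)) = 1/(1/(-30 + 4*(-6)²)) = 1/(1/(-30 + 4*36)) = 1/(1/(-30 + 144)) = 1/(1/114) = 114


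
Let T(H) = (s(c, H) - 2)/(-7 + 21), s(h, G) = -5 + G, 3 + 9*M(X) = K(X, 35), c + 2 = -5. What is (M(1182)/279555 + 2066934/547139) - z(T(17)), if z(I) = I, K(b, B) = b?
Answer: 3280476651328/1070688102015 ≈ 3.0639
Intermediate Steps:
c = -7 (c = -2 - 5 = -7)
M(X) = -1/3 + X/9
T(H) = -1/2 + H/14 (T(H) = ((-5 + H) - 2)/(-7 + 21) = (-7 + H)/14 = (-7 + H)*(1/14) = -1/2 + H/14)
(M(1182)/279555 + 2066934/547139) - z(T(17)) = ((-1/3 + (1/9)*1182)/279555 + 2066934/547139) - (-1/2 + (1/14)*17) = ((-1/3 + 394/3)*(1/279555) + 2066934*(1/547139)) - (-1/2 + 17/14) = (131*(1/279555) + 2066934/547139) - 1*5/7 = (131/279555 + 2066934/547139) - 5/7 = 577893409579/152955443145 - 5/7 = 3280476651328/1070688102015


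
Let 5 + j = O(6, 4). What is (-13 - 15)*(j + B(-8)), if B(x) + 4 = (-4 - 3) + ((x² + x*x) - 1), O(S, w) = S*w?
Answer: -3780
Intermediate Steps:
j = 19 (j = -5 + 6*4 = -5 + 24 = 19)
B(x) = -12 + 2*x² (B(x) = -4 + ((-4 - 3) + ((x² + x*x) - 1)) = -4 + (-7 + ((x² + x²) - 1)) = -4 + (-7 + (2*x² - 1)) = -4 + (-7 + (-1 + 2*x²)) = -4 + (-8 + 2*x²) = -12 + 2*x²)
(-13 - 15)*(j + B(-8)) = (-13 - 15)*(19 + (-12 + 2*(-8)²)) = -28*(19 + (-12 + 2*64)) = -28*(19 + (-12 + 128)) = -28*(19 + 116) = -28*135 = -3780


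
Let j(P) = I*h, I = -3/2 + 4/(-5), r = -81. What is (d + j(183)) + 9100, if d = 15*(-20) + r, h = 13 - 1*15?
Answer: 43618/5 ≈ 8723.6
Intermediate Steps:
h = -2 (h = 13 - 15 = -2)
I = -23/10 (I = -3*1/2 + 4*(-1/5) = -3/2 - 4/5 = -23/10 ≈ -2.3000)
j(P) = 23/5 (j(P) = -23/10*(-2) = 23/5)
d = -381 (d = 15*(-20) - 81 = -300 - 81 = -381)
(d + j(183)) + 9100 = (-381 + 23/5) + 9100 = -1882/5 + 9100 = 43618/5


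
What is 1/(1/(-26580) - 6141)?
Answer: -26580/163227781 ≈ -0.00016284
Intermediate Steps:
1/(1/(-26580) - 6141) = 1/(-1/26580 - 6141) = 1/(-163227781/26580) = -26580/163227781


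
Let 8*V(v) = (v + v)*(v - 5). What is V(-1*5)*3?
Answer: 75/2 ≈ 37.500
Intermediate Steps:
V(v) = v*(-5 + v)/4 (V(v) = ((v + v)*(v - 5))/8 = ((2*v)*(-5 + v))/8 = (2*v*(-5 + v))/8 = v*(-5 + v)/4)
V(-1*5)*3 = ((-1*5)*(-5 - 1*5)/4)*3 = ((¼)*(-5)*(-5 - 5))*3 = ((¼)*(-5)*(-10))*3 = (25/2)*3 = 75/2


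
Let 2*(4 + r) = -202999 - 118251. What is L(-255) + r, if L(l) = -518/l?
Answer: -40959877/255 ≈ -1.6063e+5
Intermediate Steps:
r = -160629 (r = -4 + (-202999 - 118251)/2 = -4 + (½)*(-321250) = -4 - 160625 = -160629)
L(-255) + r = -518/(-255) - 160629 = -518*(-1/255) - 160629 = 518/255 - 160629 = -40959877/255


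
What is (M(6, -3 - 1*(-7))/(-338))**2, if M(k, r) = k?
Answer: 9/28561 ≈ 0.00031511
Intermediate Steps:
(M(6, -3 - 1*(-7))/(-338))**2 = (6/(-338))**2 = (6*(-1/338))**2 = (-3/169)**2 = 9/28561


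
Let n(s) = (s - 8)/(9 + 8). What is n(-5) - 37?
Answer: -642/17 ≈ -37.765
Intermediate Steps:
n(s) = -8/17 + s/17 (n(s) = (-8 + s)/17 = (-8 + s)*(1/17) = -8/17 + s/17)
n(-5) - 37 = (-8/17 + (1/17)*(-5)) - 37 = (-8/17 - 5/17) - 37 = -13/17 - 37 = -642/17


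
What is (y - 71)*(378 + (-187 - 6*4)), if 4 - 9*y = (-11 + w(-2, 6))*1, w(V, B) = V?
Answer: -103874/9 ≈ -11542.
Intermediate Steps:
y = 17/9 (y = 4/9 - (-11 - 2)/9 = 4/9 - (-13)/9 = 4/9 - ⅑*(-13) = 4/9 + 13/9 = 17/9 ≈ 1.8889)
(y - 71)*(378 + (-187 - 6*4)) = (17/9 - 71)*(378 + (-187 - 6*4)) = -622*(378 + (-187 - 24))/9 = -622*(378 - 211)/9 = -622/9*167 = -103874/9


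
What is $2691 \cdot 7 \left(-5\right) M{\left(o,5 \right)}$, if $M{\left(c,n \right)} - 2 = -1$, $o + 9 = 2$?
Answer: $-94185$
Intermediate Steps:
$o = -7$ ($o = -9 + 2 = -7$)
$M{\left(c,n \right)} = 1$ ($M{\left(c,n \right)} = 2 - 1 = 1$)
$2691 \cdot 7 \left(-5\right) M{\left(o,5 \right)} = 2691 \cdot 7 \left(-5\right) 1 = 2691 \left(\left(-35\right) 1\right) = 2691 \left(-35\right) = -94185$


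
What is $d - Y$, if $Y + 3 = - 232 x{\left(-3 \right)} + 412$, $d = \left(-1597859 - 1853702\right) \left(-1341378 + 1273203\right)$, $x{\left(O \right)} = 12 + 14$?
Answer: $235310176798$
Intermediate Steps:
$x{\left(O \right)} = 26$
$d = 235310171175$ ($d = \left(-3451561\right) \left(-68175\right) = 235310171175$)
$Y = -5623$ ($Y = -3 + \left(\left(-232\right) 26 + 412\right) = -3 + \left(-6032 + 412\right) = -3 - 5620 = -5623$)
$d - Y = 235310171175 - -5623 = 235310171175 + 5623 = 235310176798$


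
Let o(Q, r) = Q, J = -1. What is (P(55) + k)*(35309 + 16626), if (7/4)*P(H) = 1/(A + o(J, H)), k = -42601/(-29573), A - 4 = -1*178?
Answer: 540829620071/7245385 ≈ 74645.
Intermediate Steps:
A = -174 (A = 4 - 1*178 = 4 - 178 = -174)
k = 42601/29573 (k = -42601*(-1/29573) = 42601/29573 ≈ 1.4405)
P(H) = -4/1225 (P(H) = 4/(7*(-174 - 1)) = (4/7)/(-175) = (4/7)*(-1/175) = -4/1225)
(P(55) + k)*(35309 + 16626) = (-4/1225 + 42601/29573)*(35309 + 16626) = (52067933/36226925)*51935 = 540829620071/7245385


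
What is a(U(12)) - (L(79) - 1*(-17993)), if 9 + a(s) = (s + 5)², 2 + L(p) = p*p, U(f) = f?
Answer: -23952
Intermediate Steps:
L(p) = -2 + p² (L(p) = -2 + p*p = -2 + p²)
a(s) = -9 + (5 + s)² (a(s) = -9 + (s + 5)² = -9 + (5 + s)²)
a(U(12)) - (L(79) - 1*(-17993)) = (-9 + (5 + 12)²) - ((-2 + 79²) - 1*(-17993)) = (-9 + 17²) - ((-2 + 6241) + 17993) = (-9 + 289) - (6239 + 17993) = 280 - 1*24232 = 280 - 24232 = -23952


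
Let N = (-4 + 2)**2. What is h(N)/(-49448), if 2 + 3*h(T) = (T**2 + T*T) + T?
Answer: -17/74172 ≈ -0.00022920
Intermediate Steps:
N = 4 (N = (-2)**2 = 4)
h(T) = -2/3 + T/3 + 2*T**2/3 (h(T) = -2/3 + ((T**2 + T*T) + T)/3 = -2/3 + ((T**2 + T**2) + T)/3 = -2/3 + (2*T**2 + T)/3 = -2/3 + (T + 2*T**2)/3 = -2/3 + (T/3 + 2*T**2/3) = -2/3 + T/3 + 2*T**2/3)
h(N)/(-49448) = (-2/3 + (1/3)*4 + (2/3)*4**2)/(-49448) = -(-2/3 + 4/3 + (2/3)*16)/49448 = -(-2/3 + 4/3 + 32/3)/49448 = -1/49448*34/3 = -17/74172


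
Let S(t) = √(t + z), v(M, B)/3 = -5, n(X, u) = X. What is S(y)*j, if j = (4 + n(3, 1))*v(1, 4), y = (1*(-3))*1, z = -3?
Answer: -105*I*√6 ≈ -257.2*I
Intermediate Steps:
v(M, B) = -15 (v(M, B) = 3*(-5) = -15)
y = -3 (y = -3*1 = -3)
j = -105 (j = (4 + 3)*(-15) = 7*(-15) = -105)
S(t) = √(-3 + t) (S(t) = √(t - 3) = √(-3 + t))
S(y)*j = √(-3 - 3)*(-105) = √(-6)*(-105) = (I*√6)*(-105) = -105*I*√6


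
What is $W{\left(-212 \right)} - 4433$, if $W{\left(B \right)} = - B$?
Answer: $-4221$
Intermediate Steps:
$W{\left(-212 \right)} - 4433 = \left(-1\right) \left(-212\right) - 4433 = 212 - 4433 = -4221$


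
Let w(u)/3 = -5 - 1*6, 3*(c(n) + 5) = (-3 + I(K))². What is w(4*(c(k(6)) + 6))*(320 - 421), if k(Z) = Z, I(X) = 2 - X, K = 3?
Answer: 3333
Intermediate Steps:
c(n) = ⅓ (c(n) = -5 + (-3 + (2 - 1*3))²/3 = -5 + (-3 + (2 - 3))²/3 = -5 + (-3 - 1)²/3 = -5 + (⅓)*(-4)² = -5 + (⅓)*16 = -5 + 16/3 = ⅓)
w(u) = -33 (w(u) = 3*(-5 - 1*6) = 3*(-5 - 6) = 3*(-11) = -33)
w(4*(c(k(6)) + 6))*(320 - 421) = -33*(320 - 421) = -33*(-101) = 3333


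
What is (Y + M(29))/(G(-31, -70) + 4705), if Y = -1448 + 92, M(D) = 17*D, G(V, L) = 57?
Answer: -863/4762 ≈ -0.18123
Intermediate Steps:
Y = -1356
(Y + M(29))/(G(-31, -70) + 4705) = (-1356 + 17*29)/(57 + 4705) = (-1356 + 493)/4762 = -863*1/4762 = -863/4762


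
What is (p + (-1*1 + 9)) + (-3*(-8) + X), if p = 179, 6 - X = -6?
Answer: 223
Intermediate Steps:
X = 12 (X = 6 - 1*(-6) = 6 + 6 = 12)
(p + (-1*1 + 9)) + (-3*(-8) + X) = (179 + (-1*1 + 9)) + (-3*(-8) + 12) = (179 + (-1 + 9)) + (24 + 12) = (179 + 8) + 36 = 187 + 36 = 223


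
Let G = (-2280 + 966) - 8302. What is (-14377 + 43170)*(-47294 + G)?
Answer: -1638609630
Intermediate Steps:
G = -9616 (G = -1314 - 8302 = -9616)
(-14377 + 43170)*(-47294 + G) = (-14377 + 43170)*(-47294 - 9616) = 28793*(-56910) = -1638609630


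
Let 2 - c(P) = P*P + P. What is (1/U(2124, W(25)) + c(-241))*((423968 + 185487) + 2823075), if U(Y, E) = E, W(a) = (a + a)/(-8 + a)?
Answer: -992647515399/5 ≈ -1.9853e+11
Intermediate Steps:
W(a) = 2*a/(-8 + a) (W(a) = (2*a)/(-8 + a) = 2*a/(-8 + a))
c(P) = 2 - P - P² (c(P) = 2 - (P*P + P) = 2 - (P² + P) = 2 - (P + P²) = 2 + (-P - P²) = 2 - P - P²)
(1/U(2124, W(25)) + c(-241))*((423968 + 185487) + 2823075) = (1/(2*25/(-8 + 25)) + (2 - 1*(-241) - 1*(-241)²))*((423968 + 185487) + 2823075) = (1/(2*25/17) + (2 + 241 - 1*58081))*(609455 + 2823075) = (1/(2*25*(1/17)) + (2 + 241 - 58081))*3432530 = (1/(50/17) - 57838)*3432530 = (17/50 - 57838)*3432530 = -2891883/50*3432530 = -992647515399/5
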